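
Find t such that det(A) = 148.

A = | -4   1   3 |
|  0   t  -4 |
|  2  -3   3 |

-6

Expanding along the row containing t, det(A) is linear in t: det(A) = (-18)·t + (40).
Set (-18)·t + (40) = 148  ⇒  (-18)·t = 108  ⇒  t = -6.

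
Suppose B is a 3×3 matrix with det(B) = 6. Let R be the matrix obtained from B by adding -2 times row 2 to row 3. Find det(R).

6

Adding a multiple of one row to another leaves the determinant unchanged.
det(R) = (1)·(6) = 6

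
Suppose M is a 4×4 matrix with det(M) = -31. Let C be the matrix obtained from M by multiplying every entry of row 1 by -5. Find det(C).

Scaling one row by -5 multiplies the determinant by -5.
det(C) = (-5)·(-31) = 155

det(C) = 155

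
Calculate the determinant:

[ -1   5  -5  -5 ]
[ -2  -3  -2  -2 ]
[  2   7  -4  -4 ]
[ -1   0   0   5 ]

Expand along row 4 (it has 2 zeros):
  − (-1) · M_41   where M_41 = det([5 -5 -5; -3 -2 -2; 7 -4 -4]) = 0
  + (5) · M_44   where M_44 = det([-1 5 -5; -2 -3 -2; 2 7 -4]) = -46
det = (-1)·(-1)·(0) + (+1)·(5)·(-46) = -230

-230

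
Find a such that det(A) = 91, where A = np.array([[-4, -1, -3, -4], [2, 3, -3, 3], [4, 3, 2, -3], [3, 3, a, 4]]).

Expanding along the column containing a, det(A) is linear in a: det(A) = (-78)·a + (-143).
Set (-78)·a + (-143) = 91  ⇒  (-78)·a = 234  ⇒  a = -3.

-3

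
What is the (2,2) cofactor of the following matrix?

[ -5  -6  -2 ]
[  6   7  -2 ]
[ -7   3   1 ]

-19

Delete row 2 and column 2; the remaining 2×2 submatrix is [-5 -2; -7 1].
Its determinant is (-5)·1 − (-2)·(-7) = -19.
The cofactor carries sign (−1)^(2+2) = +1, so C_{2,2} = +(-19) = -19.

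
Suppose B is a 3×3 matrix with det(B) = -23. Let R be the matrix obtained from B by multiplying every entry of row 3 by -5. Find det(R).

Scaling one row by -5 multiplies the determinant by -5.
det(R) = (-5)·(-23) = 115

115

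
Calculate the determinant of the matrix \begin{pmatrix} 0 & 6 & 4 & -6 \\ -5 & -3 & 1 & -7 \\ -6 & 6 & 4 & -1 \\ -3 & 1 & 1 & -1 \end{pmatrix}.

100

Expand along row 1 (it has 1 zero):
  − (6) · M_12   where M_12 = det([-5 1 -7; -6 4 -1; -3 1 -1]) = -30
  + (4) · M_13   where M_13 = det([-5 -3 -7; -6 6 -1; -3 1 -1]) = -50
  − (-6) · M_14   where M_14 = det([-5 -3 1; -6 6 4; -3 1 1]) = 20
det = (-1)·(6)·(-30) + (+1)·(4)·(-50) + (-1)·(-6)·(20) = 100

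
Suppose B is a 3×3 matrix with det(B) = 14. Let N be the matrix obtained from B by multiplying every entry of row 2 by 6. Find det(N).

|N| = 84

Scaling one row by 6 multiplies the determinant by 6.
det(N) = (6)·(14) = 84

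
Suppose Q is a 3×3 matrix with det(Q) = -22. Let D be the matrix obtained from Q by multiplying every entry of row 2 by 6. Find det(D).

The determinant is -132.

Scaling one row by 6 multiplies the determinant by 6.
det(D) = (6)·(-22) = -132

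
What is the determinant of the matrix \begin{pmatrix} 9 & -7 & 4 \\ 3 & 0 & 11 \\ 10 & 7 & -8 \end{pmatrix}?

Expand along row 2:
  − 3 · |-7 4; 7 -8| = −3·(56 − 28) = -84
  − 11 · |9 -7; 10 7| = −11·(63 − (-70)) = -1463
Sum: (-84) + (-1463) = -1547

The determinant is -1547.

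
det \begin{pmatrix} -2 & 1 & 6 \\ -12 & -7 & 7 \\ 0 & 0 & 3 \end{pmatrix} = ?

78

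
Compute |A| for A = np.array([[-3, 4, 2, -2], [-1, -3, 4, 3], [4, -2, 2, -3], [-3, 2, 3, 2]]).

197

Expand along row 1:
  + (-3) · M_11   where M_11 = det([-3 4 3; -2 2 -3; 2 3 2]) = -77
  − (4) · M_12   where M_12 = det([-1 4 3; 4 2 -3; -3 3 2]) = 45
  + (2) · M_13   where M_13 = det([-1 -3 3; 4 -2 -3; -3 2 2]) = 1
  − (-2) · M_14   where M_14 = det([-1 -3 4; 4 -2 2; -3 2 3]) = 72
det = (+1)·(-3)·(-77) + (-1)·(4)·(45) + (+1)·(2)·(1) + (-1)·(-2)·(72) = 197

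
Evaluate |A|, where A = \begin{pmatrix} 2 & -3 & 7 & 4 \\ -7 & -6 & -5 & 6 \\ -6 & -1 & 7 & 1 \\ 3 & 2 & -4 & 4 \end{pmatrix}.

Expand along row 1:
  + (2) · M_11   where M_11 = det([-6 -5 6; -1 7 1; 2 -4 4]) = -282
  − (-3) · M_12   where M_12 = det([-7 -5 6; -6 7 1; 3 -4 4]) = -341
  + (7) · M_13   where M_13 = det([-7 -6 6; -6 -1 1; 3 2 4]) = -174
  − (4) · M_14   where M_14 = det([-7 -6 -5; -6 -1 7; 3 2 -4]) = 133
det = (+1)·(2)·(-282) + (-1)·(-3)·(-341) + (+1)·(7)·(-174) + (-1)·(4)·(133) = -3337

-3337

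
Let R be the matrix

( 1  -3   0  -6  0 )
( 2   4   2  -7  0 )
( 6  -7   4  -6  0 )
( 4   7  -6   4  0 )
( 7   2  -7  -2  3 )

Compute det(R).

8202

Expand along column 5 (it has 4 zeros):
  + (3) · M_55   where M_55 = det([1 -3 0 -6; 2 4 2 -7; 6 -7 4 -6; 4 7 -6 4]) = 2734
det = (+1)·(3)·(2734) = 8202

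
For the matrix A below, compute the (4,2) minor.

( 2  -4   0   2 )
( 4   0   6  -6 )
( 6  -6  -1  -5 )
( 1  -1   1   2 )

-152

Delete row 4 and column 2; the remaining 3×3 submatrix is [2 0 2; 4 6 -6; 6 -1 -5].
Its determinant is -152.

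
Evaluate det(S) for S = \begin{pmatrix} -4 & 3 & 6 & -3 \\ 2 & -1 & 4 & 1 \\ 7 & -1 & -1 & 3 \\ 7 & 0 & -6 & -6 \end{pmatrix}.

The determinant is -876.

Expand along row 4 (it has 1 zero):
  − (7) · M_41   where M_41 = det([3 6 -3; -1 4 1; -1 -1 3]) = 36
  − (-6) · M_43   where M_43 = det([-4 3 -3; 2 -1 1; 7 -1 3]) = -4
  + (-6) · M_44   where M_44 = det([-4 3 6; 2 -1 4; 7 -1 -1]) = 100
det = (-1)·(7)·(36) + (-1)·(-6)·(-4) + (+1)·(-6)·(100) = -876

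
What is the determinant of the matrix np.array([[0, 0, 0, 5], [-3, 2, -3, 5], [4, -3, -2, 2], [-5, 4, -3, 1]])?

Expand along row 1 (it has 3 zeros):
  − (5) · M_14   where M_14 = det([-3 2 -3; 4 -3 -2; -5 4 -3]) = -10
det = (-1)·(5)·(-10) = 50

50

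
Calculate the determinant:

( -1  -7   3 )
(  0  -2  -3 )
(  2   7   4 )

The determinant is 41.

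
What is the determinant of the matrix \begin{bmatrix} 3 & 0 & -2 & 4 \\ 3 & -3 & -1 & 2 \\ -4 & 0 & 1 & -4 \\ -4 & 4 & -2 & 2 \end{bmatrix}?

Expand along column 2 (it has 2 zeros):
  + (-3) · M_22   where M_22 = det([3 -2 4; -4 1 -4; -4 -2 2]) = -18
  + (4) · M_42   where M_42 = det([3 -2 4; 3 -1 2; -4 1 -4]) = -6
det = (+1)·(-3)·(-18) + (+1)·(4)·(-6) = 30

30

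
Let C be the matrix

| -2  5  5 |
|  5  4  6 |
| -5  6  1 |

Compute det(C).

The determinant is 139.

Expand along column 1:
  + (-2) · |4 6; 6 1| = (-2)·(4 − 36) = 64
  − 5 · |5 5; 6 1| = −5·(5 − 30) = 125
  + (-5) · |5 5; 4 6| = (-5)·(30 − 20) = -50
Sum: (64) + (125) + (-50) = 139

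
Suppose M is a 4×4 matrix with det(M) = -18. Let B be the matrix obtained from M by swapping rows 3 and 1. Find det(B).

18

Swapping two rows multiplies the determinant by −1.
det(B) = (-1)·(-18) = 18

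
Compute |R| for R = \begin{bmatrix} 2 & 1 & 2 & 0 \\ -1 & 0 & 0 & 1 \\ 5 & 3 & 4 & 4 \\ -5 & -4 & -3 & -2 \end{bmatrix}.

-17

Expand along row 2 (it has 2 zeros):
  − (-1) · M_21   where M_21 = det([1 2 0; 3 4 4; -4 -3 -2]) = -16
  + (1) · M_24   where M_24 = det([2 1 2; 5 3 4; -5 -4 -3]) = -1
det = (-1)·(-1)·(-16) + (+1)·(1)·(-1) = -17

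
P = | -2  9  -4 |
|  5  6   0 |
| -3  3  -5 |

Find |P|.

Expand along column 3:
  + (-4) · |5 6; -3 3| = (-4)·(15 − (-18)) = -132
  + (-5) · |-2 9; 5 6| = (-5)·(-12 − 45) = 285
Sum: (-132) + (285) = 153

|P| = 153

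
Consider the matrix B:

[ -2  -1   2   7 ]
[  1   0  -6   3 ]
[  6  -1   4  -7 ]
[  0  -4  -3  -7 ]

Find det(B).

Expand along row 2 (it has 1 zero):
  − (1) · M_21   where M_21 = det([-1 2 7; -1 4 -7; -4 -3 -7]) = 224
  − (-6) · M_23   where M_23 = det([-2 -1 7; 6 -1 -7; 0 -4 -7]) = -168
  + (3) · M_24   where M_24 = det([-2 -1 2; 6 -1 4; 0 -4 -3]) = -104
det = (-1)·(1)·(224) + (-1)·(-6)·(-168) + (+1)·(3)·(-104) = -1544

-1544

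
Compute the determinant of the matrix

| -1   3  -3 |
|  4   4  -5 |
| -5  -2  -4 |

Expand along column 1:
  + (-1) · |4 -5; -2 -4| = (-1)·(-16 − 10) = 26
  − 4 · |3 -3; -2 -4| = −4·(-12 − 6) = 72
  + (-5) · |3 -3; 4 -5| = (-5)·(-15 − (-12)) = 15
Sum: (26) + (72) + (15) = 113

113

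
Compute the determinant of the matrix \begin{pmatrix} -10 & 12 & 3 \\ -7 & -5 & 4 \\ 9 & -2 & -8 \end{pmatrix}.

The determinant is -543.

Expand along column 1:
  + (-10) · |-5 4; -2 -8| = (-10)·(40 − (-8)) = -480
  − (-7) · |12 3; -2 -8| = −(-7)·(-96 − (-6)) = -630
  + 9 · |12 3; -5 4| = 9·(48 − (-15)) = 567
Sum: (-480) + (-630) + (567) = -543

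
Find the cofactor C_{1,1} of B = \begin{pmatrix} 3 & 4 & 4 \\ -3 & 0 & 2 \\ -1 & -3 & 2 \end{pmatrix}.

Delete row 1 and column 1; the remaining 2×2 submatrix is [0 2; -3 2].
Its determinant is 0·2 − 2·(-3) = 6.
The cofactor carries sign (−1)^(1+1) = +1, so C_{1,1} = +(6) = 6.

6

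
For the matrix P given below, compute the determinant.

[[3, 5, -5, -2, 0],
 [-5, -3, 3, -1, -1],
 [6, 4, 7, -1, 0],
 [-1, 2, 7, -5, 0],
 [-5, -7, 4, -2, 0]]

det(P) = 1359

Expand along column 5 (it has 4 zeros):
  − (-1) · M_25   where M_25 = det([3 5 -5 -2; 6 4 7 -1; -1 2 7 -5; -5 -7 4 -2]) = 1359
det = (-1)·(-1)·(1359) = 1359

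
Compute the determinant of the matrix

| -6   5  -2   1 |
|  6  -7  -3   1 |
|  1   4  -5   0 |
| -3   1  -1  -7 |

Expand along row 3 (it has 1 zero):
  + (1) · M_31   where M_31 = det([5 -2 1; -7 -3 1; 1 -1 -7]) = 216
  − (4) · M_32   where M_32 = det([-6 -2 1; 6 -3 1; -3 -1 -7]) = -225
  + (-5) · M_33   where M_33 = det([-6 5 1; 6 -7 1; -3 1 -7]) = -108
det = (+1)·(1)·(216) + (-1)·(4)·(-225) + (+1)·(-5)·(-108) = 1656

The determinant is 1656.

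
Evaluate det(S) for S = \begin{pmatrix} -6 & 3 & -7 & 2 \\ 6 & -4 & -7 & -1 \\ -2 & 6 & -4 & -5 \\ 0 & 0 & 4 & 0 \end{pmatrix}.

Expand along row 4 (it has 3 zeros):
  − (4) · M_43   where M_43 = det([-6 3 2; 6 -4 -1; -2 6 -5]) = -4
det = (-1)·(4)·(-4) = 16

|S| = 16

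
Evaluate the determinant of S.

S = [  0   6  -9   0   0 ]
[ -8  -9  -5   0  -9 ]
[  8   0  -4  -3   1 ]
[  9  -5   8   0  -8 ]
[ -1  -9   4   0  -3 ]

Expand along column 4 (it has 4 zeros):
  − (-3) · M_34   where M_34 = det([0 6 -9 0; -8 -9 -5 -9; 9 -5 8 -8; -1 -9 4 -3]) = -4425
det = (-1)·(-3)·(-4425) = -13275

-13275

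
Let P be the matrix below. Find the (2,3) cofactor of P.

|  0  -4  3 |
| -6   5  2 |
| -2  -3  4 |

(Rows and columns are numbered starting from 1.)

8

Delete row 2 and column 3; the remaining 2×2 submatrix is [0 -4; -2 -3].
Its determinant is 0·(-3) − (-4)·(-2) = -8.
The cofactor carries sign (−1)^(2+3) = −1, so C_{2,3} = −(-8) = 8.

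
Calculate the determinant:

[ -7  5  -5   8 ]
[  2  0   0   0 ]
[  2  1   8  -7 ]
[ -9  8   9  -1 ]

Expand along row 2 (it has 3 zeros):
  − (2) · M_21   where M_21 = det([5 -5 8; 1 8 -7; 8 9 -1]) = 110
det = (-1)·(2)·(110) = -220

-220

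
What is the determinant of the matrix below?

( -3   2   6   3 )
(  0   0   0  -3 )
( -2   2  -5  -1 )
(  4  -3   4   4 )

Expand along row 2 (it has 3 zeros):
  + (-3) · M_24   where M_24 = det([-3 2 6; -2 2 -5; 4 -3 4]) = -15
det = (+1)·(-3)·(-15) = 45

The determinant is 45.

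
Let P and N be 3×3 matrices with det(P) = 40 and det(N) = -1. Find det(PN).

det(PN) = det(P)·det(N) = (40)·(-1) = -40

-40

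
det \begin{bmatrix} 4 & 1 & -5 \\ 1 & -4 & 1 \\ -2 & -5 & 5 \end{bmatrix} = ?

-2

Expand along row 1:
  + 4 · |-4 1; -5 5| = 4·(-20 − (-5)) = -60
  − 1 · |1 1; -2 5| = −1·(5 − (-2)) = -7
  + (-5) · |1 -4; -2 -5| = (-5)·(-5 − 8) = 65
Sum: (-60) + (-7) + (65) = -2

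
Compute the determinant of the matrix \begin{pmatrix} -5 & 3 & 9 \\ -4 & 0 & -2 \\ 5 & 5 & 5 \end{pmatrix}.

The determinant is -200.

Expand along row 2:
  − (-4) · |3 9; 5 5| = −(-4)·(15 − 45) = -120
  − (-2) · |-5 3; 5 5| = −(-2)·(-25 − 15) = -80
Sum: (-120) + (-80) = -200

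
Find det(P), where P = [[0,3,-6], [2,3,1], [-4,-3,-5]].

-18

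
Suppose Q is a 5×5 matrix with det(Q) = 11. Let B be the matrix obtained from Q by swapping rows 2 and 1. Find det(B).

Swapping two rows multiplies the determinant by −1.
det(B) = (-1)·(11) = -11

The determinant is -11.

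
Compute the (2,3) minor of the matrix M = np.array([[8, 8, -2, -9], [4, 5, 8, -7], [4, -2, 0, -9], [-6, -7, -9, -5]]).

The minor is 528.

Delete row 2 and column 3; the remaining 3×3 submatrix is [8 8 -9; 4 -2 -9; -6 -7 -5].
Its determinant is 528.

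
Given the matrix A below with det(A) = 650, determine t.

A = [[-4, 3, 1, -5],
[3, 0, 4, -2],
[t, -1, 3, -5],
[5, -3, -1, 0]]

-6

Expanding along the row containing t, det(A) is linear in t: det(A) = (-60)·t + (290).
Set (-60)·t + (290) = 650  ⇒  (-60)·t = 360  ⇒  t = -6.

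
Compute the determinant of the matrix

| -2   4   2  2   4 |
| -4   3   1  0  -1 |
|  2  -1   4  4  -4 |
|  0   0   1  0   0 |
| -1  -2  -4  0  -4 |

Expand along row 4 (it has 4 zeros):
  − (1) · M_43   where M_43 = det([-2 4 2 4; -4 3 0 -1; 2 -1 4 -4; -1 -2 0 -4]) = 162
det = (-1)·(1)·(162) = -162

The determinant is -162.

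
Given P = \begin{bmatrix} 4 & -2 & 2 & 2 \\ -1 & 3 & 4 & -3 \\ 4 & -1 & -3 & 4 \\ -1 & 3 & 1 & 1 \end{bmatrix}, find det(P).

-182

Expand along row 1:
  + (4) · M_11   where M_11 = det([3 4 -3; -1 -3 4; 3 1 1]) = 7
  − (-2) · M_12   where M_12 = det([-1 4 -3; 4 -3 4; -1 1 1]) = -28
  + (2) · M_13   where M_13 = det([-1 3 -3; 4 -1 4; -1 3 1]) = -44
  − (2) · M_14   where M_14 = det([-1 3 4; 4 -1 -3; -1 3 1]) = 33
det = (+1)·(4)·(7) + (-1)·(-2)·(-28) + (+1)·(2)·(-44) + (-1)·(2)·(33) = -182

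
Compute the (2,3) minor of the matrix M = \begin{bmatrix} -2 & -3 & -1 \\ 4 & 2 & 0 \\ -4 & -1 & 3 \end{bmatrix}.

The minor is -10.

Delete row 2 and column 3; the remaining 2×2 submatrix is [-2 -3; -4 -1].
Its determinant is (-2)·(-1) − (-3)·(-4) = -10.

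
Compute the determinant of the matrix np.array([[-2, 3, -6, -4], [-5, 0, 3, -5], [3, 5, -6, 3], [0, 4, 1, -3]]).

Expand along row 2 (it has 1 zero):
  − (-5) · M_21   where M_21 = det([3 -6 -4; 5 -6 3; 4 1 -3]) = -233
  − (3) · M_23   where M_23 = det([-2 3 -4; 3 5 3; 0 4 -3]) = 33
  + (-5) · M_24   where M_24 = det([-2 3 -6; 3 5 -6; 0 4 1]) = -139
det = (-1)·(-5)·(-233) + (-1)·(3)·(33) + (+1)·(-5)·(-139) = -569

-569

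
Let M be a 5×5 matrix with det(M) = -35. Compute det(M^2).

The determinant is 1225.

det(M^2) = (det M)^2 = (-35)^2 = 1225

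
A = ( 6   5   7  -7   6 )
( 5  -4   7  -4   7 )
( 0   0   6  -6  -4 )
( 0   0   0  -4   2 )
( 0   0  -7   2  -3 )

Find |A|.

A is block upper-triangular with a 2×2 block and a 3×3 block on the diagonal, so its determinant equals the product of the determinants of the diagonal blocks.
det of the 2×2 block = -49
det of the 3×3 block = 244
det = (-49)·(244) = -11956

-11956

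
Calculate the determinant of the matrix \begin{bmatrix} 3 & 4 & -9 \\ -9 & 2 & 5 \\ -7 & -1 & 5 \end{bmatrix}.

-122

Expand along row 1:
  + 3 · |2 5; -1 5| = 3·(10 − (-5)) = 45
  − 4 · |-9 5; -7 5| = −4·(-45 − (-35)) = 40
  + (-9) · |-9 2; -7 -1| = (-9)·(9 − (-14)) = -207
Sum: (45) + (40) + (-207) = -122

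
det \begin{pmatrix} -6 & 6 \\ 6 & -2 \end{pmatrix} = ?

-24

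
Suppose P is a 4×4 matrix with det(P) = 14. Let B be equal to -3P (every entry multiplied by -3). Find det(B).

For a 4×4 matrix, det(-3P) = (-3)^4·det(P) = 81·det(P).
det(B) = (81)·(14) = 1134

1134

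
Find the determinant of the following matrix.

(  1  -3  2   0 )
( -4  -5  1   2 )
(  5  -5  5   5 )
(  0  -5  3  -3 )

55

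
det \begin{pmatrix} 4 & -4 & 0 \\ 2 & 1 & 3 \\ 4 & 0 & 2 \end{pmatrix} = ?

Expand along column 2:
  − (-4) · |2 3; 4 2| = −(-4)·(4 − 12) = -32
  + 1 · |4 0; 4 2| = 1·(8 − 0) = 8
Sum: (-32) + (8) = -24

The determinant is -24.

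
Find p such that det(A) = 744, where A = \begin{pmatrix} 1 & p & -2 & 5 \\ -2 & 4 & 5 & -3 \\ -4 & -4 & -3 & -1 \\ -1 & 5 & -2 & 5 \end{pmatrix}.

p = -2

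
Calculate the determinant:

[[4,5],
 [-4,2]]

det = 4·2 − 5·(-4) = 8 − (-20) = 28

28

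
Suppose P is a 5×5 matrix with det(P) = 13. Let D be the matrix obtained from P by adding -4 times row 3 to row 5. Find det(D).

Adding a multiple of one row to another leaves the determinant unchanged.
det(D) = (1)·(13) = 13

13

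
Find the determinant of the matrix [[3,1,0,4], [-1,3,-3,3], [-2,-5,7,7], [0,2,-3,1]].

The determinant is 134.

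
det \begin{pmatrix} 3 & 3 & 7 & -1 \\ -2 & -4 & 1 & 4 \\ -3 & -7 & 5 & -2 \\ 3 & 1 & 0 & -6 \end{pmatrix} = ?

Expand along row 4 (it has 1 zero):
  − (3) · M_41   where M_41 = det([3 7 -1; -4 1 4; -7 5 -2]) = -305
  + (1) · M_42   where M_42 = det([3 7 -1; -2 1 4; -3 5 -2]) = -171
  + (-6) · M_44   where M_44 = det([3 3 7; -2 -4 1; -3 -7 5]) = -4
det = (-1)·(3)·(-305) + (+1)·(1)·(-171) + (+1)·(-6)·(-4) = 768

768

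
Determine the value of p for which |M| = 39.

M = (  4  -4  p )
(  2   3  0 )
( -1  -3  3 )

Expanding along the row containing p, det(M) is linear in p: det(M) = (-3)·p + (60).
Set (-3)·p + (60) = 39  ⇒  (-3)·p = -21  ⇒  p = 7.

p = 7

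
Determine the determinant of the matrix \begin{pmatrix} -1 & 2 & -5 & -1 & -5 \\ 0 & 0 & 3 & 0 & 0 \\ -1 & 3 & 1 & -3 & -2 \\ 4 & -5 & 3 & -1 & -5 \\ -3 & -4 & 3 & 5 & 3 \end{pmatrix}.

-1080

Expand along row 2 (it has 4 zeros):
  − (3) · M_23   where M_23 = det([-1 2 -1 -5; -1 3 -3 -2; 4 -5 -1 -5; -3 -4 5 3]) = 360
det = (-1)·(3)·(360) = -1080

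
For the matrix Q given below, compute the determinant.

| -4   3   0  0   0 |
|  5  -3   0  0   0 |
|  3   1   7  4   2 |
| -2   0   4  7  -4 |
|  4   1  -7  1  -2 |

Q is block lower-triangular with a 2×2 block and a 3×3 block on the diagonal, so its determinant equals the product of the determinants of the diagonal blocks.
det of the 2×2 block = -3
det of the 3×3 block = 180
det = (-3)·(180) = -540

The determinant is -540.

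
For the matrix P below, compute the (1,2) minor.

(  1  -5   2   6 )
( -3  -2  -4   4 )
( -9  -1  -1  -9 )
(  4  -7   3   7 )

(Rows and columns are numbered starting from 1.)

Delete row 1 and column 2; the remaining 3×3 submatrix is [-3 -4 4; -9 -1 -9; 4 3 7].
Its determinant is -260.

The minor is -260.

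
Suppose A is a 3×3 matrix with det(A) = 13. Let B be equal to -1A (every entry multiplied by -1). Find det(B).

-13

For a 3×3 matrix, det(-1A) = (-1)^3·det(A) = -1·det(A).
det(B) = (-1)·(13) = -13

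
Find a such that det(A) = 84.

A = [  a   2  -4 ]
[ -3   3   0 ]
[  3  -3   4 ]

5

Expanding along the row containing a, det(A) is linear in a: det(A) = (12)·a + (24).
Set (12)·a + (24) = 84  ⇒  (12)·a = 60  ⇒  a = 5.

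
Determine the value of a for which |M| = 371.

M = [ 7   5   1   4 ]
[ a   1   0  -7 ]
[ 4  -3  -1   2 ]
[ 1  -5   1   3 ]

Expanding along the column containing a, det(M) is linear in a: det(M) = (58)·a + (661).
Set (58)·a + (661) = 371  ⇒  (58)·a = -290  ⇒  a = -5.

a = -5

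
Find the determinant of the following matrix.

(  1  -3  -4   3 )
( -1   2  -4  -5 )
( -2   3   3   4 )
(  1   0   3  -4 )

Expand along row 4 (it has 1 zero):
  − (1) · M_41   where M_41 = det([-3 -4 3; 2 -4 -5; 3 3 4]) = 149
  − (3) · M_43   where M_43 = det([1 -3 3; -1 2 -5; -2 3 4]) = -16
  + (-4) · M_44   where M_44 = det([1 -3 -4; -1 2 -4; -2 3 3]) = -19
det = (-1)·(1)·(149) + (-1)·(3)·(-16) + (+1)·(-4)·(-19) = -25

The determinant is -25.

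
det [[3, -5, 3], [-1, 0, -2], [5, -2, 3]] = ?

Expand along row 2:
  − (-1) · |-5 3; -2 3| = −(-1)·(-15 − (-6)) = -9
  − (-2) · |3 -5; 5 -2| = −(-2)·(-6 − (-25)) = 38
Sum: (-9) + (38) = 29

29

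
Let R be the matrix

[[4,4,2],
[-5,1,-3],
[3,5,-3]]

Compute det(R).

|R| = -104

Expand along column 1:
  + 4 · |1 -3; 5 -3| = 4·(-3 − (-15)) = 48
  − (-5) · |4 2; 5 -3| = −(-5)·(-12 − 10) = -110
  + 3 · |4 2; 1 -3| = 3·(-12 − 2) = -42
Sum: (48) + (-110) + (-42) = -104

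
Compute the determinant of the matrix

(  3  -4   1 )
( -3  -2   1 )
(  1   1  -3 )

Expand along column 1:
  + 3 · |-2 1; 1 -3| = 3·(6 − 1) = 15
  − (-3) · |-4 1; 1 -3| = −(-3)·(12 − 1) = 33
  + 1 · |-4 1; -2 1| = 1·(-4 − (-2)) = -2
Sum: (15) + (33) + (-2) = 46

The determinant is 46.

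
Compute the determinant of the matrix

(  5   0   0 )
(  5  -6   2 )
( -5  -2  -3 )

Expand along row 1:
  + 5 · |-6 2; -2 -3| = 5·(18 − (-4)) = 110

110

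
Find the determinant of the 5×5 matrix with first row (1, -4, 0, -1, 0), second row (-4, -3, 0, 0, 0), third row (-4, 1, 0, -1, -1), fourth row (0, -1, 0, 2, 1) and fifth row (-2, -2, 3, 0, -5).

-21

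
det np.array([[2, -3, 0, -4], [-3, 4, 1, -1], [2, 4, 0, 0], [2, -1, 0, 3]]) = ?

-82

Expand along column 3 (it has 3 zeros):
  − (1) · M_23   where M_23 = det([2 -3 -4; 2 4 0; 2 -1 3]) = 82
det = (-1)·(1)·(82) = -82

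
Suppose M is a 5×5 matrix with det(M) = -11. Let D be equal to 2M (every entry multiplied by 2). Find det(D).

For a 5×5 matrix, det(2M) = 2^5·det(M) = 32·det(M).
det(D) = (32)·(-11) = -352

-352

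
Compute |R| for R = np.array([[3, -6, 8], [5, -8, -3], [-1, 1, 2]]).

|R| = -21

Expand along row 1:
  + 3 · |-8 -3; 1 2| = 3·(-16 − (-3)) = -39
  − (-6) · |5 -3; -1 2| = −(-6)·(10 − 3) = 42
  + 8 · |5 -8; -1 1| = 8·(5 − 8) = -24
Sum: (-39) + (42) + (-24) = -21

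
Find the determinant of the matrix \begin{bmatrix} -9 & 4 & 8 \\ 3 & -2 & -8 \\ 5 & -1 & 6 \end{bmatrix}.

4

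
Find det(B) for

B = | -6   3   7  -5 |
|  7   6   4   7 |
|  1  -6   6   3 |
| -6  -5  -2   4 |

Expand along row 1:
  + (-6) · M_11   where M_11 = det([6 4 7; -6 6 3; -5 -2 4]) = 510
  − (3) · M_12   where M_12 = det([7 4 7; 1 6 3; -6 -2 4]) = 360
  + (7) · M_13   where M_13 = det([7 6 7; 1 -6 3; -6 -5 4]) = -482
  − (-5) · M_14   where M_14 = det([7 6 4; 1 -6 6; -6 -5 -2]) = -74
det = (+1)·(-6)·(510) + (-1)·(3)·(360) + (+1)·(7)·(-482) + (-1)·(-5)·(-74) = -7884

-7884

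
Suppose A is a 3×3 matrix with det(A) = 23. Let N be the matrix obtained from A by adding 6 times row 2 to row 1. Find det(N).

det(N) = 23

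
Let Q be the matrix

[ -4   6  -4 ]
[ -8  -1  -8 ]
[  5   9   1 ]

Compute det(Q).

Expand along column 1:
  + (-4) · |-1 -8; 9 1| = (-4)·(-1 − (-72)) = -284
  − (-8) · |6 -4; 9 1| = −(-8)·(6 − (-36)) = 336
  + 5 · |6 -4; -1 -8| = 5·(-48 − 4) = -260
Sum: (-284) + (336) + (-260) = -208

-208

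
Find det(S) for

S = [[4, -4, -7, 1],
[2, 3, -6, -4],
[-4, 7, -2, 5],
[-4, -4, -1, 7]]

Expand along row 1:
  + (4) · M_11   where M_11 = det([3 -6 -4; 7 -2 5; -4 -1 7]) = 447
  − (-4) · M_12   where M_12 = det([2 -6 -4; -4 -2 5; -4 -1 7]) = -50
  + (-7) · M_13   where M_13 = det([2 3 -4; -4 7 5; -4 -4 7]) = -14
  − (1) · M_14   where M_14 = det([2 3 -6; -4 7 -2; -4 -4 -1]) = -282
det = (+1)·(4)·(447) + (-1)·(-4)·(-50) + (+1)·(-7)·(-14) + (-1)·(1)·(-282) = 1968

The determinant is 1968.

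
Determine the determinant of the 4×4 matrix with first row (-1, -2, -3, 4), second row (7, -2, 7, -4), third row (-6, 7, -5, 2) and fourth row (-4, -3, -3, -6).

Expand along row 1:
  + (-1) · M_11   where M_11 = det([-2 7 -4; 7 -5 2; -3 -3 -6]) = 324
  − (-2) · M_12   where M_12 = det([7 7 -4; -6 -5 2; -4 -3 -6]) = -48
  + (-3) · M_13   where M_13 = det([7 -2 -4; -6 7 2; -4 -3 -6]) = -348
  − (4) · M_14   where M_14 = det([7 -2 7; -6 7 -5; -4 -3 -3]) = 66
det = (+1)·(-1)·(324) + (-1)·(-2)·(-48) + (+1)·(-3)·(-348) + (-1)·(4)·(66) = 360

360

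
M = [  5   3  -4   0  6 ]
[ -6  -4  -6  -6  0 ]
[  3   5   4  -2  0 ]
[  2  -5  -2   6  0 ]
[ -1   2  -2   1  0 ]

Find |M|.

2652

Expand along column 5 (it has 4 zeros):
  + (6) · M_15   where M_15 = det([-6 -4 -6 -6; 3 5 4 -2; 2 -5 -2 6; -1 2 -2 1]) = 442
det = (+1)·(6)·(442) = 2652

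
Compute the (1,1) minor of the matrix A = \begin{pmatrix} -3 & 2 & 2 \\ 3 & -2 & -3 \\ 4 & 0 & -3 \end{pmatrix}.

Delete row 1 and column 1; the remaining 2×2 submatrix is [-2 -3; 0 -3].
Its determinant is (-2)·(-3) − (-3)·0 = 6.

6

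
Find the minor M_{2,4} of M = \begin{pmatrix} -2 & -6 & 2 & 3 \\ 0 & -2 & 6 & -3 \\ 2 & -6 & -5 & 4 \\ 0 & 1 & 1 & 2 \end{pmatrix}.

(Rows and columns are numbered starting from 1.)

Delete row 2 and column 4; the remaining 3×3 submatrix is [-2 -6 2; 2 -6 -5; 0 1 1].
Its determinant is 18.

The minor is 18.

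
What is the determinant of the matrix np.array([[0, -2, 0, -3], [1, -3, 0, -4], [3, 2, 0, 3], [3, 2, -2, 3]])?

-6

Expand along column 3 (it has 3 zeros):
  − (-2) · M_43   where M_43 = det([0 -2 -3; 1 -3 -4; 3 2 3]) = -3
det = (-1)·(-2)·(-3) = -6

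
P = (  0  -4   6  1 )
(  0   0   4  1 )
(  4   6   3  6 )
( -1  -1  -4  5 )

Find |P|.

-464

Expand along row 2 (it has 2 zeros):
  − (4) · M_23   where M_23 = det([0 -4 1; 4 6 6; -1 -1 5]) = 106
  + (1) · M_24   where M_24 = det([0 -4 6; 4 6 3; -1 -1 -4]) = -40
det = (-1)·(4)·(106) + (+1)·(1)·(-40) = -464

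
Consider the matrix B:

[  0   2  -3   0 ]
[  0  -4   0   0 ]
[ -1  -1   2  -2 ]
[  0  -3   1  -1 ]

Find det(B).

-12

Expand along row 2 (it has 3 zeros):
  + (-4) · M_22   where M_22 = det([0 -3 0; -1 2 -2; 0 1 -1]) = 3
det = (+1)·(-4)·(3) = -12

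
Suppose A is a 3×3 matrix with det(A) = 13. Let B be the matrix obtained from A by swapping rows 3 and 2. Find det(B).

-13

Swapping two rows multiplies the determinant by −1.
det(B) = (-1)·(13) = -13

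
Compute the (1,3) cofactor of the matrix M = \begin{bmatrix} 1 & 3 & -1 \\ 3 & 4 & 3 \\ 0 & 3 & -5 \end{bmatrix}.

9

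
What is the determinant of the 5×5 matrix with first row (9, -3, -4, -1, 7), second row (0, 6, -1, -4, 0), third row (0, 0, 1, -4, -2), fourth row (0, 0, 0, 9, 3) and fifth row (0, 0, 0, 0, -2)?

-972

The matrix is upper triangular, so the determinant is the product of the diagonal entries:
det = (9) · (6) · (1) · (9) · (-2) = -972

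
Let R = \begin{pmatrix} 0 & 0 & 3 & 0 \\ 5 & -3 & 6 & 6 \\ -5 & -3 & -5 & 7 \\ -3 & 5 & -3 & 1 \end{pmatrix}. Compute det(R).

-1038

Expand along row 1 (it has 3 zeros):
  + (3) · M_13   where M_13 = det([5 -3 6; -5 -3 7; -3 5 1]) = -346
det = (+1)·(3)·(-346) = -1038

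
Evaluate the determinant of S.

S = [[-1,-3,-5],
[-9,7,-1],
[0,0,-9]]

Expand along row 3:
  + (-9) · |-1 -3; -9 7| = (-9)·(-7 − 27) = 306

306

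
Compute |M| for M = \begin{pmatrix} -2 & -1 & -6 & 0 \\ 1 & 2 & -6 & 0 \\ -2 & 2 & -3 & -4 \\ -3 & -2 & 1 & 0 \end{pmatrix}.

-84

Expand along column 4 (it has 3 zeros):
  − (-4) · M_34   where M_34 = det([-2 -1 -6; 1 2 -6; -3 -2 1]) = -21
det = (-1)·(-4)·(-21) = -84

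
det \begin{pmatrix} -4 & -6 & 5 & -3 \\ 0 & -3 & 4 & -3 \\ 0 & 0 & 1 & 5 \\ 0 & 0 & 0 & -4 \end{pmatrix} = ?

-48

The matrix is upper triangular, so the determinant is the product of the diagonal entries:
det = (-4) · (-3) · (1) · (-4) = -48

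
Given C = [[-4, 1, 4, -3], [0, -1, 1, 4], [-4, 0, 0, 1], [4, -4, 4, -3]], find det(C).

Expand along row 3 (it has 2 zeros):
  + (-4) · M_31   where M_31 = det([1 4 -3; -1 1 4; -4 4 -3]) = -95
  − (1) · M_34   where M_34 = det([-4 1 4; 0 -1 1; 4 -4 4]) = 20
det = (+1)·(-4)·(-95) + (-1)·(1)·(20) = 360

360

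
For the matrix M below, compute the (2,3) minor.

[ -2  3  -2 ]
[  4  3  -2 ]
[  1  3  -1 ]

-9

Delete row 2 and column 3; the remaining 2×2 submatrix is [-2 3; 1 3].
Its determinant is (-2)·3 − 3·1 = -9.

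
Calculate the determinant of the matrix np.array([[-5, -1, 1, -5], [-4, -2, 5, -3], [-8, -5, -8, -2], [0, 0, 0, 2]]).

-258

Expand along row 4 (it has 3 zeros):
  + (2) · M_44   where M_44 = det([-5 -1 1; -4 -2 5; -8 -5 -8]) = -129
det = (+1)·(2)·(-129) = -258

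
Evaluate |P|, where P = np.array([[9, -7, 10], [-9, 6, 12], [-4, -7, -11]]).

|P| = 2061

Expand along row 1:
  + 9 · |6 12; -7 -11| = 9·(-66 − (-84)) = 162
  − (-7) · |-9 12; -4 -11| = −(-7)·(99 − (-48)) = 1029
  + 10 · |-9 6; -4 -7| = 10·(63 − (-24)) = 870
Sum: (162) + (1029) + (870) = 2061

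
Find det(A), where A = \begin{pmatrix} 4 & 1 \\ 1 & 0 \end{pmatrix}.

det(A) = 4·0 − 1·1 = 0 − 1 = -1

-1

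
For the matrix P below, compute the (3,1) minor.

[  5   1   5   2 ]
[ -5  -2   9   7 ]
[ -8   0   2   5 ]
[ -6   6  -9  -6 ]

87

Delete row 3 and column 1; the remaining 3×3 submatrix is [1 5 2; -2 9 7; 6 -9 -6].
Its determinant is 87.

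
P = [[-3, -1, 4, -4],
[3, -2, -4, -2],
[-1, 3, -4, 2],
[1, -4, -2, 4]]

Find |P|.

Expand along row 1:
  + (-3) · M_11   where M_11 = det([-2 -4 -2; 3 -4 2; -4 -2 4]) = 148
  − (-1) · M_12   where M_12 = det([3 -4 -2; -1 -4 2; 1 -2 4]) = -72
  + (4) · M_13   where M_13 = det([3 -2 -2; -1 3 2; 1 -4 4]) = 46
  − (-4) · M_14   where M_14 = det([3 -2 -4; -1 3 -4; 1 -4 -2]) = -58
det = (+1)·(-3)·(148) + (-1)·(-1)·(-72) + (+1)·(4)·(46) + (-1)·(-4)·(-58) = -564

The determinant is -564.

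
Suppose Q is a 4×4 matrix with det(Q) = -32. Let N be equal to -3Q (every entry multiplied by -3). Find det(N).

-2592

For a 4×4 matrix, det(-3Q) = (-3)^4·det(Q) = 81·det(Q).
det(N) = (81)·(-32) = -2592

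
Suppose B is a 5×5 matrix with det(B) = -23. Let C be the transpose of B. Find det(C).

det(Bᵀ) = det(B).
det(C) = (1)·(-23) = -23

-23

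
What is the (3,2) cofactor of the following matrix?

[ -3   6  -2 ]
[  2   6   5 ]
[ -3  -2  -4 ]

Delete row 3 and column 2; the remaining 2×2 submatrix is [-3 -2; 2 5].
Its determinant is (-3)·5 − (-2)·2 = -11.
The cofactor carries sign (−1)^(3+2) = −1, so C_{3,2} = −(-11) = 11.

11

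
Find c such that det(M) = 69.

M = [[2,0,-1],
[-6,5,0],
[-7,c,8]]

4

Expanding along the column containing c, det(M) is linear in c: det(M) = (6)·c + (45).
Set (6)·c + (45) = 69  ⇒  (6)·c = 24  ⇒  c = 4.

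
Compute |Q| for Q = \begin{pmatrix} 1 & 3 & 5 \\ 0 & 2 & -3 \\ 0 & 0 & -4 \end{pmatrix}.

-8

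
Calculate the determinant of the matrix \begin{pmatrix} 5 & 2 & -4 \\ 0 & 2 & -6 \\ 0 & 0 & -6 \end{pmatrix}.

The matrix is upper triangular, so the determinant is the product of the diagonal entries:
det = (5) · (2) · (-6) = -60

-60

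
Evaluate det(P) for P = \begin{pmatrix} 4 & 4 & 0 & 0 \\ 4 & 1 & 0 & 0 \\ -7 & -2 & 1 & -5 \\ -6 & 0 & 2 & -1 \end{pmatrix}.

det(P) = -108

P is block lower-triangular with a 2×2 block and a 2×2 block on the diagonal, so its determinant equals the product of the determinants of the diagonal blocks.
det of the 2×2 block = -12
det of the 2×2 block = 9
det = (-12)·(9) = -108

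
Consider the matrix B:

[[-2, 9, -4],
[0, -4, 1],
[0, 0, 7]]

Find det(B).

56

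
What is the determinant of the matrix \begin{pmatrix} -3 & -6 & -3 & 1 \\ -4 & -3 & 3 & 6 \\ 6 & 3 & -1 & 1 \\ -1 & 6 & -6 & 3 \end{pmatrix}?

Expand along row 1:
  + (-3) · M_11   where M_11 = det([-3 3 6; 3 -1 1; 6 -6 3]) = -90
  − (-6) · M_12   where M_12 = det([-4 3 6; 6 -1 1; -1 -6 3]) = -291
  + (-3) · M_13   where M_13 = det([-4 -3 6; 6 3 1; -1 6 3]) = 279
  − (1) · M_14   where M_14 = det([-4 -3 3; 6 3 -1; -1 6 -6]) = 54
det = (+1)·(-3)·(-90) + (-1)·(-6)·(-291) + (+1)·(-3)·(279) + (-1)·(1)·(54) = -2367

The determinant is -2367.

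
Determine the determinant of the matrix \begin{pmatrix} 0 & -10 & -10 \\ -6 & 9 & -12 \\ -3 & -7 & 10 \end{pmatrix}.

-1650

Expand along row 1:
  − (-10) · |-6 -12; -3 10| = −(-10)·(-60 − 36) = -960
  + (-10) · |-6 9; -3 -7| = (-10)·(42 − (-27)) = -690
Sum: (-960) + (-690) = -1650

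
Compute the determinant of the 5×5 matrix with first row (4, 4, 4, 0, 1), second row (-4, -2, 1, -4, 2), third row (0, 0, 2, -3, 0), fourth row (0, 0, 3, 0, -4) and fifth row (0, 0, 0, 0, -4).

The matrix is block upper-triangular with a 2×2 block and a 3×3 block on the diagonal, so its determinant equals the product of the determinants of the diagonal blocks.
det of the 2×2 block = 8
det of the 3×3 block = -36
det = (8)·(-36) = -288

-288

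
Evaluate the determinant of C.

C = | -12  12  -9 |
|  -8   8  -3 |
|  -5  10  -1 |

The determinant is 180.

Expand along row 1:
  + (-12) · |8 -3; 10 -1| = (-12)·(-8 − (-30)) = -264
  − 12 · |-8 -3; -5 -1| = −12·(8 − 15) = 84
  + (-9) · |-8 8; -5 10| = (-9)·(-80 − (-40)) = 360
Sum: (-264) + (84) + (360) = 180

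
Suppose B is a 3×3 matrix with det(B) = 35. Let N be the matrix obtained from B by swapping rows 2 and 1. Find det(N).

|N| = -35

Swapping two rows multiplies the determinant by −1.
det(N) = (-1)·(35) = -35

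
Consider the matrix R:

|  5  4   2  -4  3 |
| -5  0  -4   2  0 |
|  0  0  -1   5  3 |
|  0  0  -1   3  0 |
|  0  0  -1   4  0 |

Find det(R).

R is block upper-triangular with a 2×2 block and a 3×3 block on the diagonal, so its determinant equals the product of the determinants of the diagonal blocks.
det of the 2×2 block = 20
det of the 3×3 block = -3
det = (20)·(-3) = -60

det(R) = -60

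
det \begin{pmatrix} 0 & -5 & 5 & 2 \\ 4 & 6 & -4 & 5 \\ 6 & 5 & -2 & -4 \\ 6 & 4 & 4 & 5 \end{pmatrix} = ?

Expand along row 1 (it has 1 zero):
  − (-5) · M_12   where M_12 = det([4 -4 5; 6 -2 -4; 6 4 5]) = 420
  + (5) · M_13   where M_13 = det([4 6 5; 6 5 -4; 6 4 5]) = -190
  − (2) · M_14   where M_14 = det([4 6 -4; 6 5 -2; 6 4 4]) = -80
det = (-1)·(-5)·(420) + (+1)·(5)·(-190) + (-1)·(2)·(-80) = 1310

1310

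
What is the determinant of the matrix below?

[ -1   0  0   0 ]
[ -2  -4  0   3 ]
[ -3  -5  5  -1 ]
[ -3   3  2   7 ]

223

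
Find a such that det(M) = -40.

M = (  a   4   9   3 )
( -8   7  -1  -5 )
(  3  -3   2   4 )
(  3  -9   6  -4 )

-9

Expanding along the row containing a, det(M) is linear in a: det(M) = (-176)·a + (-1624).
Set (-176)·a + (-1624) = -40  ⇒  (-176)·a = 1584  ⇒  a = -9.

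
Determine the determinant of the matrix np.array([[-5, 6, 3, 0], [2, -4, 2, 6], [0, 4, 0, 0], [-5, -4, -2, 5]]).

Expand along row 3 (it has 3 zeros):
  − (4) · M_32   where M_32 = det([-5 3 0; 2 2 6; -5 -2 5]) = -230
det = (-1)·(4)·(-230) = 920

920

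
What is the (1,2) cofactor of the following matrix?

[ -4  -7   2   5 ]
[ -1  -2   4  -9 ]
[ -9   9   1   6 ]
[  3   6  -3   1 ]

The cofactor is 127.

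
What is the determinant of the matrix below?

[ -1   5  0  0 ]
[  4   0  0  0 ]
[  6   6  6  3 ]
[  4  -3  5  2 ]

60

The matrix is block lower-triangular with a 2×2 block and a 2×2 block on the diagonal, so its determinant equals the product of the determinants of the diagonal blocks.
det of the 2×2 block = -20
det of the 2×2 block = -3
det = (-20)·(-3) = 60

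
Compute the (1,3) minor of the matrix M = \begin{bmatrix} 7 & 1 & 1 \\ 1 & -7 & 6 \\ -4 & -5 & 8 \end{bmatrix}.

Delete row 1 and column 3; the remaining 2×2 submatrix is [1 -7; -4 -5].
Its determinant is 1·(-5) − (-7)·(-4) = -33.

-33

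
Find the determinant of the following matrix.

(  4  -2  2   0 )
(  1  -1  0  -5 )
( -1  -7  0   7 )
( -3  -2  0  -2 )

The determinant is 292.

Expand along column 3 (it has 3 zeros):
  + (2) · M_13   where M_13 = det([1 -1 -5; -1 -7 7; -3 -2 -2]) = 146
det = (+1)·(2)·(146) = 292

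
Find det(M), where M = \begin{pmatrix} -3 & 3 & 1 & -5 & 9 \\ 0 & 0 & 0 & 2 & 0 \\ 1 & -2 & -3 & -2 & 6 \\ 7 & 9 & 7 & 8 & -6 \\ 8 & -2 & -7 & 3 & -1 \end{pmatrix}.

Expand along row 2 (it has 4 zeros):
  + (2) · M_24   where M_24 = det([-3 3 1 9; 1 -2 -3 6; 7 9 7 -6; 8 -2 -7 -1]) = 1999
det = (+1)·(2)·(1999) = 3998

|M| = 3998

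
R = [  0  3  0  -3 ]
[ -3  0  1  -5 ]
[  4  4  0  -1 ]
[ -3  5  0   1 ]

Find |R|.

Expand along column 3 (it has 3 zeros):
  − (1) · M_23   where M_23 = det([0 3 -3; 4 4 -1; -3 5 1]) = -99
det = (-1)·(1)·(-99) = 99

The determinant is 99.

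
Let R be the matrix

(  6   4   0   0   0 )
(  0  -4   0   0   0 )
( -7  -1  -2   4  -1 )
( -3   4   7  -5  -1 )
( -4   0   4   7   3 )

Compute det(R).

3672

R is block lower-triangular with a 2×2 block and a 3×3 block on the diagonal, so its determinant equals the product of the determinants of the diagonal blocks.
det of the 2×2 block = -24
det of the 3×3 block = -153
det = (-24)·(-153) = 3672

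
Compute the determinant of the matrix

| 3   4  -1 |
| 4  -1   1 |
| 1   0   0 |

Expand along row 3:
  + 1 · |4 -1; -1 1| = 1·(4 − 1) = 3

3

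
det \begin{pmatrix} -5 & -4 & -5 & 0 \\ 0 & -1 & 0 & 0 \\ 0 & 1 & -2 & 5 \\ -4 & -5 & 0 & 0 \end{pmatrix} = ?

Expand along row 2 (it has 3 zeros):
  + (-1) · M_22   where M_22 = det([-5 -5 0; 0 -2 5; -4 0 0]) = 100
det = (+1)·(-1)·(100) = -100

The determinant is -100.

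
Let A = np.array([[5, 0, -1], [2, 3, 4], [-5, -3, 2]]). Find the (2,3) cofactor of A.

The cofactor is 15.

Delete row 2 and column 3; the remaining 2×2 submatrix is [5 0; -5 -3].
Its determinant is 5·(-3) − 0·(-5) = -15.
The cofactor carries sign (−1)^(2+3) = −1, so C_{2,3} = −(-15) = 15.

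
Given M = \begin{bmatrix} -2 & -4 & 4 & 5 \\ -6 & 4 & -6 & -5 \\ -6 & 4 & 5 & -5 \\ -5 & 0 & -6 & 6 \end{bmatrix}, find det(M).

|M| = -2112

Expand along row 4 (it has 1 zero):
  − (-5) · M_41   where M_41 = det([-4 4 5; 4 -6 -5; 4 5 -5]) = 0
  − (-6) · M_43   where M_43 = det([-2 -4 5; -6 4 -5; -6 4 -5]) = 0
  + (6) · M_44   where M_44 = det([-2 -4 4; -6 4 -6; -6 4 5]) = -352
det = (-1)·(-5)·(0) + (-1)·(-6)·(0) + (+1)·(6)·(-352) = -2112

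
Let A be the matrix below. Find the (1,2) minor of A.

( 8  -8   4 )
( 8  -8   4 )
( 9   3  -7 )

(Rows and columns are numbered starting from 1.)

The minor is -92.

Delete row 1 and column 2; the remaining 2×2 submatrix is [8 4; 9 -7].
Its determinant is 8·(-7) − 4·9 = -92.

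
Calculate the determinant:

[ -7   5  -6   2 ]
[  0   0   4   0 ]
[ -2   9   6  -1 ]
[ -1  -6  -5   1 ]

-144

Expand along row 2 (it has 3 zeros):
  − (4) · M_23   where M_23 = det([-7 5 2; -2 9 -1; -1 -6 1]) = 36
det = (-1)·(4)·(36) = -144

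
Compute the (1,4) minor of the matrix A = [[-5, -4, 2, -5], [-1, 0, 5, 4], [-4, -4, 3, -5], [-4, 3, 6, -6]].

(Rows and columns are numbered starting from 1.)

-107

Delete row 1 and column 4; the remaining 3×3 submatrix is [-1 0 5; -4 -4 3; -4 3 6].
Its determinant is -107.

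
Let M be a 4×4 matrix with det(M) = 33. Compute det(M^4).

det(M^4) = (det M)^4 = (33)^4 = 1185921

The determinant is 1185921.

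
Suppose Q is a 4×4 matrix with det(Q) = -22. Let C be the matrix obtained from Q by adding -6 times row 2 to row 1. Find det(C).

The determinant is -22.

Adding a multiple of one row to another leaves the determinant unchanged.
det(C) = (1)·(-22) = -22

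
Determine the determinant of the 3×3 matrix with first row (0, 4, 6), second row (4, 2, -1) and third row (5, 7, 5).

8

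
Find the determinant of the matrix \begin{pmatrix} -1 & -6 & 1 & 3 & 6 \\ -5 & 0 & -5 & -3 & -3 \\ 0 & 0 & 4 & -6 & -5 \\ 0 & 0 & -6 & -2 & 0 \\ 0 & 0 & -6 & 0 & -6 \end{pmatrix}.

-9720

The matrix is block upper-triangular with a 2×2 block and a 3×3 block on the diagonal, so its determinant equals the product of the determinants of the diagonal blocks.
det of the 2×2 block = -30
det of the 3×3 block = 324
det = (-30)·(324) = -9720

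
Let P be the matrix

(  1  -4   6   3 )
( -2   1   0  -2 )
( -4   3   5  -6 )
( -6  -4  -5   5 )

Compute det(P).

Expand along row 2 (it has 1 zero):
  − (-2) · M_21   where M_21 = det([-4 6 3; 3 5 -6; -4 -5 5]) = 89
  + (1) · M_22   where M_22 = det([1 6 3; -4 5 -6; -6 -5 5]) = 481
  + (-2) · M_24   where M_24 = det([1 -4 6; -4 3 5; -6 -4 -5]) = 409
det = (-1)·(-2)·(89) + (+1)·(1)·(481) + (+1)·(-2)·(409) = -159

det(P) = -159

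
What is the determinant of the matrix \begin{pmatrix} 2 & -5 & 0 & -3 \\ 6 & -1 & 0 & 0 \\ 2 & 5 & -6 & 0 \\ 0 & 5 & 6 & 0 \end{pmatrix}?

1116

Expand along column 4 (it has 3 zeros):
  − (-3) · M_14   where M_14 = det([6 -1 0; 2 5 -6; 0 5 6]) = 372
det = (-1)·(-3)·(372) = 1116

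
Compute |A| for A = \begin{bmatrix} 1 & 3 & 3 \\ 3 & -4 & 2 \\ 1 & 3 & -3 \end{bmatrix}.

78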